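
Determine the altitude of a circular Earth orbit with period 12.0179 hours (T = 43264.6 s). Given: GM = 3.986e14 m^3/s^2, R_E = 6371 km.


T = 43264.6 s
r = (mu*T^2/(4*pi^2))^(1/3) = (3.986e14 * 43264.6^2 / (4*pi^2))^(1/3)
r = 2.6636734e+07 m = 26636.7344 km
alt = r - R_E = 26636.7344 - 6371 = 20265.7344 km

20265.7344 km


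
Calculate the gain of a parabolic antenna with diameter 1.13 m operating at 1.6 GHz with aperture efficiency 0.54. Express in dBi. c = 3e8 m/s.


lambda = c/f = 3e8 / 1.6e+09 = 0.1875 m
G = eta*(pi*D/lambda)^2 = 0.54*(pi*1.13/0.1875)^2
G = 193.5744 (linear)
G = 10*log10(193.5744) = 22.8685 dBi

22.8685 dBi


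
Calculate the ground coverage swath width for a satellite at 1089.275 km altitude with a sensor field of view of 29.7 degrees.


FOV = 29.7 deg = 0.5183628 rad
swath = 2 * alt * tan(FOV/2) = 2 * 1089.275 * tan(0.2591814)
swath = 2 * 1089.275 * 0.2651452
swath = 577.6321 km

577.6321 km


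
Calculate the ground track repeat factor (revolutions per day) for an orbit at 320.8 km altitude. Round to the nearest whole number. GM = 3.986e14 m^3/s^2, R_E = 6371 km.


r = 6.6918e+06 m
T = 2*pi*sqrt(r^3/mu) = 5447.8564 s = 90.7976 min
revs/day = 1440 / 90.7976 = 15.8594
Rounded: 16 revolutions per day

16 revolutions per day


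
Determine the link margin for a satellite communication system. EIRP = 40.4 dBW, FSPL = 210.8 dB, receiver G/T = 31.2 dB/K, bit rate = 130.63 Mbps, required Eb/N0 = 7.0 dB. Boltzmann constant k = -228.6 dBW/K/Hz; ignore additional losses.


C/N0 = EIRP - FSPL + G/T - k = 40.4 - 210.8 + 31.2 - (-228.6)
C/N0 = 89.4000 dB-Hz
R_b = 130.63 Mbps = 1.3063e+08 bps -> 10*log10(R_b) = 81.1604 dB-Hz
Eb/N0 = C/N0 - 10*log10(R_b) = 89.4000 - 81.1604 = 8.2396 dB
Margin = Eb/N0 - Eb/N0_req = 8.2396 - 7.0 = 1.2396 dB (link closes)

1.2396 dB


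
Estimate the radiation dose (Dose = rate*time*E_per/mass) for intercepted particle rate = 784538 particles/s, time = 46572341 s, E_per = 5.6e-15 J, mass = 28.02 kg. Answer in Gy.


Total energy deposited = rate * time * E_per
  = 784538 * 46572341 * 5.6e-15 = 0.2046115 J
Dose = E_total / mass = 0.2046115 / 28.02
Dose = 0.007302338 Gy

0.0073 Gy


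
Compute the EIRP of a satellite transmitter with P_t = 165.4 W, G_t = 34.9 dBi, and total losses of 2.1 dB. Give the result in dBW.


Pt = 165.4 W = 22.1854 dBW
EIRP = Pt_dBW + Gt - losses = 22.1854 + 34.9 - 2.1 = 54.9854 dBW

54.9854 dBW


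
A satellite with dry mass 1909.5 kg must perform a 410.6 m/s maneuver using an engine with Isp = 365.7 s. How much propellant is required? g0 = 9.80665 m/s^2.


ve = Isp * g0 = 365.7 * 9.80665 = 3586.291905 m/s
mass ratio = exp(dv/ve) = exp(410.6/3586.291905) = 1.12130313
m_prop = m_dry * (mr - 1) = 1909.5 * (1.12130313 - 1)
m_prop = 231.6283 kg

231.6283 kg


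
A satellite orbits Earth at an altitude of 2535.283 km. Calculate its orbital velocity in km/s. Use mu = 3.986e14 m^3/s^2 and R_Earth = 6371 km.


r = R_E + alt = 6371.0 + 2535.283 = 8906.2830 km = 8.906283e+06 m
v = sqrt(mu/r) = sqrt(3.986e14 / 8.906283e+06) = 6689.9119 m/s = 6.6899 km/s

6.6899 km/s


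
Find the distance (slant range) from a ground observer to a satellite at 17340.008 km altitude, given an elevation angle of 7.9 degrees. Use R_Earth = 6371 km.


h = 17340.008 km, el = 7.9 deg
d = -R_E*sin(el) + sqrt((R_E*sin(el))^2 + 2*R_E*h + h^2)
d = -6371.0000*sin(0.137881) + sqrt((6371.0000*0.1374445)^2 + 2*6371.0000*17340.008 + 17340.008^2)
d = 21980.1724 km

21980.1724 km


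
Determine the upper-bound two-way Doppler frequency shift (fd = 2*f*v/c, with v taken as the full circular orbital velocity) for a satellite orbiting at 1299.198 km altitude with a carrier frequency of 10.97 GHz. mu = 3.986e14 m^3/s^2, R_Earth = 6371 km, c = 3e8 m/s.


r = 7.670198e+06 m
v = sqrt(mu/r) = 7208.8396 m/s (worst-case radial velocity)
f = 10.97 GHz = 1.097e+10 Hz
fd = 2*f*v/c = 2*1.097e+10*7208.8396/3.0e+08
fd = 527206.4661 Hz

527206.4661 Hz


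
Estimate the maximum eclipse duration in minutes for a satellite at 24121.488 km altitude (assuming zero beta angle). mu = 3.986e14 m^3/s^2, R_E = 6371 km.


r = 30492.4880 km
T = 883.1801 min
Eclipse fraction = arcsin(R_E/r)/pi = arcsin(6371.0000/30492.4880)/pi
= arcsin(0.2089367)/pi = 0.06700027
Eclipse duration = 0.06700027 * 883.1801 = 59.1733 min

59.1733 minutes


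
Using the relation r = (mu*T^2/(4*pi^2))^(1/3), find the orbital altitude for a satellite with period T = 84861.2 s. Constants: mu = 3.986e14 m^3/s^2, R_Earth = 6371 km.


T = 84861.2 s
r = (mu*T^2/(4*pi^2))^(1/3) = (3.986e14 * 84861.2^2 / (4*pi^2))^(1/3)
r = 4.1738032e+07 m = 41738.0317 km
alt = r - R_E = 41738.0317 - 6371 = 35367.0317 km

35367.0317 km


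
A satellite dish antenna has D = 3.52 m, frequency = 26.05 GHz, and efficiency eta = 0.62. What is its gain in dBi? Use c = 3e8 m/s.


lambda = c/f = 3e8 / 2.605e+10 = 0.01151631 m
G = eta*(pi*D/lambda)^2 = 0.62*(pi*3.52/0.01151631)^2
G = 571675.6677 (linear)
G = 10*log10(571675.6677) = 57.5715 dBi

57.5715 dBi


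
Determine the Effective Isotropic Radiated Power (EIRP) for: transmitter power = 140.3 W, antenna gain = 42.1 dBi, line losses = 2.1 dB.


Pt = 140.3 W = 21.4706 dBW
EIRP = Pt_dBW + Gt - losses = 21.4706 + 42.1 - 2.1 = 61.4706 dBW

61.4706 dBW


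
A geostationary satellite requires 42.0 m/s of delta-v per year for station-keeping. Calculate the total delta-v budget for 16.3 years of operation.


dV = rate * years = 42.0 * 16.3
dV = 684.6000 m/s

684.6000 m/s


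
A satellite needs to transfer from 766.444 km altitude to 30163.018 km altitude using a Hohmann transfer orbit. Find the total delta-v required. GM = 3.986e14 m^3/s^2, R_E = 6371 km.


r1 = 7137.4440 km = 7.137444e+06 m
r2 = 36534.0180 km = 3.6534018e+07 m
dv1 = sqrt(mu/r1)*(sqrt(2*r2/(r1+r2)) - 1) = 2193.3020 m/s
dv2 = sqrt(mu/r2)*(1 - sqrt(2*r1/(r1+r2))) = 1414.6280 m/s
total dv = |dv1| + |dv2| = 2193.3020 + 1414.6280 = 3607.9299 m/s = 3.6079 km/s

3.6079 km/s


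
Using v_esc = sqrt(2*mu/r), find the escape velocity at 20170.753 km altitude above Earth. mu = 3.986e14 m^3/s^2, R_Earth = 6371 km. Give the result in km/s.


r = 6371.0 + 20170.753 = 26541.7530 km = 2.6541753e+07 m
v_esc = sqrt(2*mu/r) = sqrt(2*3.986e14 / 2.6541753e+07)
v_esc = 5480.4831 m/s = 5.4805 km/s

5.4805 km/s


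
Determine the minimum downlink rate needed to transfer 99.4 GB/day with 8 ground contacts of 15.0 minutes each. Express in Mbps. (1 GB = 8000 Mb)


total contact time = 8 * 15.0 * 60 = 7200.0000 s
data = 99.4 GB = 795200.0000 Mb
rate = 795200.0000 / 7200.0000 = 110.4444 Mbps

110.4444 Mbps


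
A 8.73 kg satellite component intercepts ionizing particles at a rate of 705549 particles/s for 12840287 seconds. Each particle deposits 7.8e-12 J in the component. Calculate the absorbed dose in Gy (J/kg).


Total energy deposited = rate * time * E_per
  = 705549 * 12840287 * 7.8e-12 = 70.6637 J
Dose = E_total / mass = 70.6637 / 8.73
Dose = 8.0944 Gy

8.0944 Gy


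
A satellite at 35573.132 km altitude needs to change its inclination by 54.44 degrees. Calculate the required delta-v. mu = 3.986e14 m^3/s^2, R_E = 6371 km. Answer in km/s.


r = 41944.1320 km = 4.1944132e+07 m
V = sqrt(mu/r) = 3082.7126 m/s
di = 54.44 deg = 0.9501572 rad
dV = 2*V*sin(di/2) = 2*3082.7126*sin(0.4750786)
dV = 2820.1171 m/s = 2.8201 km/s

2.8201 km/s


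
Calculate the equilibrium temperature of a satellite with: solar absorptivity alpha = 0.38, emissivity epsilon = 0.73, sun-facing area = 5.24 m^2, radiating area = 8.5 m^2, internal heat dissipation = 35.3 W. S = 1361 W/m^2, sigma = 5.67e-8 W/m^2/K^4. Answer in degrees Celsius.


Numerator = alpha*S*A_sun + Q_int = 0.38*1361*5.24 + 35.3 = 2745.3232 W
Denominator = eps*sigma*A_rad = 0.73*5.67e-8*8.5 = 3.518235e-07 W/K^4
T^4 = 7.8031263e+09 K^4
T = 297.2126 K = 24.0626 C

24.0626 degrees Celsius


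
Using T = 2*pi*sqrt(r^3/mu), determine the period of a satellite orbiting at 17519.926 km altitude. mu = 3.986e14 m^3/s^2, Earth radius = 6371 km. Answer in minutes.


r = 23890.9260 km = 2.3890926e+07 m
T = 2*pi*sqrt(r^3/mu) = 2*pi*sqrt(1.3636375e+22 / 3.986e14)
T = 36750.2837 s = 612.5047 min

612.5047 minutes


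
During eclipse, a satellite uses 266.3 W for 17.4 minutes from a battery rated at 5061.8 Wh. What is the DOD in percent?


E_used = P * t / 60 = 266.3 * 17.4 / 60 = 77.2270 Wh
DOD = E_used / E_total * 100 = 77.2270 / 5061.8 * 100
DOD = 1.5257 %

1.5257 %


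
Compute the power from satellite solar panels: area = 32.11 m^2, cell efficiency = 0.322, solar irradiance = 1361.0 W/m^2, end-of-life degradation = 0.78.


P = area * eta * S * degradation
P = 32.11 * 0.322 * 1361.0 * 0.78
P = 10976.1215 W

10976.1215 W


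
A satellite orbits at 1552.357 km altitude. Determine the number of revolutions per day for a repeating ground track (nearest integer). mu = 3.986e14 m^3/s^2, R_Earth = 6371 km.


r = 7.923357e+06 m
T = 2*pi*sqrt(r^3/mu) = 7018.9970 s = 116.9833 min
revs/day = 1440 / 116.9833 = 12.3095
Rounded: 12 revolutions per day

12 revolutions per day


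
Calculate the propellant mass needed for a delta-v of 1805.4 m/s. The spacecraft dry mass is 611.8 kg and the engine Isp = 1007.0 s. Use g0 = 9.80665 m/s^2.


ve = Isp * g0 = 1007.0 * 9.80665 = 9875.296550 m/s
mass ratio = exp(dv/ve) = exp(1805.4/9875.296550) = 1.20059807
m_prop = m_dry * (mr - 1) = 611.8 * (1.20059807 - 1)
m_prop = 122.7259 kg

122.7259 kg


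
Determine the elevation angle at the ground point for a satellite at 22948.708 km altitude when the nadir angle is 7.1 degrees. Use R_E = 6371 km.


r = R_E + alt = 29319.7080 km
Law of sines in the satellite / Earth-center / ground-point triangle:
  sin(nadir)/R_E = sin(90 + el)/r  =>  cos(el) = (r/R_E)*sin(nadir)
cos(el) = (29319.7080 / 6371.0000) * sin(7.1 deg) = 0.5688211
el = arccos(0.5688211) = 55.3319 deg
(Earth-central angle = 90 - nadir - el = 27.5681 deg)

55.3319 degrees


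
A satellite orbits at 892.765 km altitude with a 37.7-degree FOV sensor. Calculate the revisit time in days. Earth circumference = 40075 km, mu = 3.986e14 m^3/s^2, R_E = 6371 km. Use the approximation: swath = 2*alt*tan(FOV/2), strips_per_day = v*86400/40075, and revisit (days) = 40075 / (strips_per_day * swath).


swath = 2*892.765*tan(0.3289946) = 609.5833 km
v = sqrt(mu/r) = 7407.7745 m/s = 7.4078 km/s
strips/day = v*86400/40075 = 7.4078*86400/40075 = 15.9708
coverage/day = strips * swath = 15.9708 * 609.5833 = 9735.5613 km
revisit = 40075 / 9735.5613 = 4.1164 days

4.1164 days


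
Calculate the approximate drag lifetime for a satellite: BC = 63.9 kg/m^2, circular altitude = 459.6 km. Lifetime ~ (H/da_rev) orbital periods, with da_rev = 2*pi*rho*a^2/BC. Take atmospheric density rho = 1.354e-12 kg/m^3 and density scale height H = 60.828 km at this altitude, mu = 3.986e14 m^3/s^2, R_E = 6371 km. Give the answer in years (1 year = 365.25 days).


a = R_E + alt = 6830.6000 km = 6.8306e+06 m
da_rev = 2*pi*rho*a^2/BC = 2*pi*1.354e-12*(6.8306e+06)^2/63.9 = 6.211770 m per revolution
N = H/da_rev = 60828.0000 m / 6.211770 m = 9792.3777 revolutions
P = 2*pi*sqrt(a^3/mu) = 5618.2298 s
lifetime = N*P = 9792.3777 * 5618.2298 = 5.5015828e+07 s = 636.7573 days
years = 636.7573 / 365.25 = 1.7433 years

1.7433 years


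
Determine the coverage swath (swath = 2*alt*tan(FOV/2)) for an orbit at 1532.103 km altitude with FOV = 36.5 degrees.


FOV = 36.5 deg = 0.6370452 rad
swath = 2 * alt * tan(FOV/2) = 2 * 1532.103 * tan(0.3185226)
swath = 2 * 1532.103 * 0.3297505
swath = 1010.4236 km

1010.4236 km


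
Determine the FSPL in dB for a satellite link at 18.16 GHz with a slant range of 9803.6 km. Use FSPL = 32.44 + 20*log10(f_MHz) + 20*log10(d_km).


f = 18.16 GHz = 18160.0000 MHz
d = 9803.6 km
FSPL = 32.44 + 20*log10(18160.0000) + 20*log10(9803.6)
FSPL = 32.44 + 85.1823 + 79.8277
FSPL = 197.4500 dB

197.4500 dB


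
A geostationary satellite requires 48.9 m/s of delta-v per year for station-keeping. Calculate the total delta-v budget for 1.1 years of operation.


dV = rate * years = 48.9 * 1.1
dV = 53.7900 m/s

53.7900 m/s


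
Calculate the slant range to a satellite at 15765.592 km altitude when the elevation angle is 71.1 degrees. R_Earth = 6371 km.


h = 15765.592 km, el = 71.1 deg
d = -R_E*sin(el) + sqrt((R_E*sin(el))^2 + 2*R_E*h + h^2)
d = -6371.0000*sin(1.2409) + sqrt((6371.0000*0.9460854)^2 + 2*6371.0000*15765.592 + 15765.592^2)
d = 16012.6794 km

16012.6794 km


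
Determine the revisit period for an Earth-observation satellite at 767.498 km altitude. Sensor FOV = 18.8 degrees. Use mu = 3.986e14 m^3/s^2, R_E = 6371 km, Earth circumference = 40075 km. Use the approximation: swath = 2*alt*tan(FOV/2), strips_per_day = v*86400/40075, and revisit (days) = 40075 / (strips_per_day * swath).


swath = 2*767.498*tan(0.1640609) = 254.1169 km
v = sqrt(mu/r) = 7472.4880 m/s = 7.4725 km/s
strips/day = v*86400/40075 = 7.4725*86400/40075 = 16.1104
coverage/day = strips * swath = 16.1104 * 254.1169 = 4093.9172 km
revisit = 40075 / 4093.9172 = 9.7889 days

9.7889 days


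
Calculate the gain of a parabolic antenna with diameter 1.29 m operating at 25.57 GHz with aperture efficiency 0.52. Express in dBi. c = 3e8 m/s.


lambda = c/f = 3e8 / 2.557e+10 = 0.0117325 m
G = eta*(pi*D/lambda)^2 = 0.52*(pi*1.29/0.0117325)^2
G = 62044.2382 (linear)
G = 10*log10(62044.2382) = 47.9270 dBi

47.9270 dBi


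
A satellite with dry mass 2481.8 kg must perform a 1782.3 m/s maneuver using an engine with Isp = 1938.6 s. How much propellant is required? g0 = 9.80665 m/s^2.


ve = Isp * g0 = 1938.6 * 9.80665 = 19011.171690 m/s
mass ratio = exp(dv/ve) = exp(1782.3/19011.171690) = 1.09828529
m_prop = m_dry * (mr - 1) = 2481.8 * (1.09828529 - 1)
m_prop = 243.9244 kg

243.9244 kg


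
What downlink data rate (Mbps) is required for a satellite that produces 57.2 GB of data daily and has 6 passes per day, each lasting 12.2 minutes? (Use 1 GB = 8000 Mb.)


total contact time = 6 * 12.2 * 60 = 4392.0000 s
data = 57.2 GB = 457600.0000 Mb
rate = 457600.0000 / 4392.0000 = 104.1894 Mbps

104.1894 Mbps


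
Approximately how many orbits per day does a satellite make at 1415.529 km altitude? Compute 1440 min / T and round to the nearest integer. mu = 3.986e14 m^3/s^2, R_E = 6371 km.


r = 7.786529e+06 m
T = 2*pi*sqrt(r^3/mu) = 6837.9682 s = 113.9661 min
revs/day = 1440 / 113.9661 = 12.6353
Rounded: 13 revolutions per day

13 revolutions per day


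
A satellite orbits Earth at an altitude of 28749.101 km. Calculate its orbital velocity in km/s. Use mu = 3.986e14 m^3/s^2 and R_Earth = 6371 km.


r = R_E + alt = 6371.0 + 28749.101 = 35120.1010 km = 3.5120101e+07 m
v = sqrt(mu/r) = sqrt(3.986e14 / 3.5120101e+07) = 3368.9206 m/s = 3.3689 km/s

3.3689 km/s


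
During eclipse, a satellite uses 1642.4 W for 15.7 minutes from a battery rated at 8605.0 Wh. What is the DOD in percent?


E_used = P * t / 60 = 1642.4 * 15.7 / 60 = 429.7613 Wh
DOD = E_used / E_total * 100 = 429.7613 / 8605.0 * 100
DOD = 4.9943 %

4.9943 %


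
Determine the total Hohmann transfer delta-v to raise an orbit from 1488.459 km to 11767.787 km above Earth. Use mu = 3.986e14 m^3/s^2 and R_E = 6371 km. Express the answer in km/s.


r1 = 7859.4590 km = 7.859459e+06 m
r2 = 18138.7870 km = 1.8138787e+07 m
dv1 = sqrt(mu/r1)*(sqrt(2*r2/(r1+r2)) - 1) = 1290.8765 m/s
dv2 = sqrt(mu/r2)*(1 - sqrt(2*r1/(r1+r2))) = 1042.6981 m/s
total dv = |dv1| + |dv2| = 1290.8765 + 1042.6981 = 2333.5746 m/s = 2.3336 km/s

2.3336 km/s


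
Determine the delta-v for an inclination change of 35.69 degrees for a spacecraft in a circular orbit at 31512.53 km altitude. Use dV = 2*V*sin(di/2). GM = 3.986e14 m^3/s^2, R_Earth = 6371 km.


r = 37883.5300 km = 3.788353e+07 m
V = sqrt(mu/r) = 3243.7205 m/s
di = 35.69 deg = 0.622908 rad
dV = 2*V*sin(di/2) = 2*3243.7205*sin(0.311454)
dV = 1988.0310 m/s = 1.9880 km/s

1.9880 km/s


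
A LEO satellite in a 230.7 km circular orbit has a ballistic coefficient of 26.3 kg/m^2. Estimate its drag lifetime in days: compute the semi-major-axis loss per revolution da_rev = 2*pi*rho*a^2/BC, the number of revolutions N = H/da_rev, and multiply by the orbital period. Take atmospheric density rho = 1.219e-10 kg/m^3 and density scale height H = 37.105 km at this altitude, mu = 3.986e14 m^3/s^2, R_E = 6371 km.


a = R_E + alt = 6601.7000 km = 6.6017e+06 m
da_rev = 2*pi*rho*a^2/BC = 2*pi*1.219e-10*(6.6017e+06)^2/26.3 = 1269.227272 m per revolution
N = H/da_rev = 37105.0000 m / 1269.227272 m = 29.2343 revolutions
P = 2*pi*sqrt(a^3/mu) = 5338.2007 s
lifetime = N*P = 29.2343 * 5338.2007 = 156058.6836 s = 1.8062 days

1.8062 days


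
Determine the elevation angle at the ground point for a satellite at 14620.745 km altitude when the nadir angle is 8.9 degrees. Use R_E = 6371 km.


r = R_E + alt = 20991.7450 km
Law of sines in the satellite / Earth-center / ground-point triangle:
  sin(nadir)/R_E = sin(90 + el)/r  =>  cos(el) = (r/R_E)*sin(nadir)
cos(el) = (20991.7450 / 6371.0000) * sin(8.9 deg) = 0.5097537
el = arccos(0.5097537) = 59.3526 deg
(Earth-central angle = 90 - nadir - el = 21.7474 deg)

59.3526 degrees


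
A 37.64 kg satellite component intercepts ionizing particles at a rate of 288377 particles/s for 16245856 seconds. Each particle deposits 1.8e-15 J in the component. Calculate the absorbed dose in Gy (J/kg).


Total energy deposited = rate * time * E_per
  = 288377 * 16245856 * 1.8e-15 = 0.008432876 J
Dose = E_total / mass = 0.008432876 / 37.64
Dose = 2.2404028e-04 Gy

2.2404e-04 Gy


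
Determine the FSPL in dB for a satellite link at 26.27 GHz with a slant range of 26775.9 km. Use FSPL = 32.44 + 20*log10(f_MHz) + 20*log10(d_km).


f = 26.27 GHz = 26270.0000 MHz
d = 26775.9 km
FSPL = 32.44 + 20*log10(26270.0000) + 20*log10(26775.9)
FSPL = 32.44 + 88.3892 + 88.5549
FSPL = 209.3841 dB

209.3841 dB


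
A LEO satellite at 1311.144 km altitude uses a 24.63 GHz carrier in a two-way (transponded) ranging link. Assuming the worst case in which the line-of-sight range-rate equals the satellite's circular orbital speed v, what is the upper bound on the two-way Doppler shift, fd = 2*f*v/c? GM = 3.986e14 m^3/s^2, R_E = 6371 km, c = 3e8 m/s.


r = 7.682144e+06 m
v = sqrt(mu/r) = 7203.2324 m/s (worst-case radial velocity)
f = 24.63 GHz = 2.463e+10 Hz
fd = 2*f*v/c = 2*2.463e+10*7203.2324/3.0e+08
fd = 1.1827708e+06 Hz

1.1828e+06 Hz


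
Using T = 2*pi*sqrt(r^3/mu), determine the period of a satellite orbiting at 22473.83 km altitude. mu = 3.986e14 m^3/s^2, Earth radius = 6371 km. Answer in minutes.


r = 28844.8300 km = 2.884483e+07 m
T = 2*pi*sqrt(r^3/mu) = 2*pi*sqrt(2.3999597e+22 / 3.986e14)
T = 48754.3305 s = 812.5722 min

812.5722 minutes


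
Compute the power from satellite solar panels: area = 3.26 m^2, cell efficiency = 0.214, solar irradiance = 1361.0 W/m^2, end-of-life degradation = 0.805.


P = area * eta * S * degradation
P = 3.26 * 0.214 * 1361.0 * 0.805
P = 764.3379 W

764.3379 W


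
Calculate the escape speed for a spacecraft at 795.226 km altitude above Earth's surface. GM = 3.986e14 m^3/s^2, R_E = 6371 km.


r = 6371.0 + 795.226 = 7166.2260 km = 7.166226e+06 m
v_esc = sqrt(2*mu/r) = sqrt(2*3.986e14 / 7.166226e+06)
v_esc = 10547.2295 m/s = 10.5472 km/s

10.5472 km/s


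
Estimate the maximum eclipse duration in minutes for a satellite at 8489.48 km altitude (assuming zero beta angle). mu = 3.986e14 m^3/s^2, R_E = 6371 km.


r = 14860.4800 km
T = 300.4756 min
Eclipse fraction = arcsin(R_E/r)/pi = arcsin(6371.0000/14860.4800)/pi
= arcsin(0.428721)/pi = 0.1410357
Eclipse duration = 0.1410357 * 300.4756 = 42.3778 min

42.3778 minutes


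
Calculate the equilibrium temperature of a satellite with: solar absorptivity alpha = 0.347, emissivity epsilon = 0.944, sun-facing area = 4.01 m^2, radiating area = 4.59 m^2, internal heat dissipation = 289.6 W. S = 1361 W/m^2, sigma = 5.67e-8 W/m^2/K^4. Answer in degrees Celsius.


Numerator = alpha*S*A_sun + Q_int = 0.347*1361*4.01 + 289.6 = 2183.3907 W
Denominator = eps*sigma*A_rad = 0.944*5.67e-8*4.59 = 2.4567883e-07 W/K^4
T^4 = 8.8871746e+09 K^4
T = 307.0372 K = 33.8872 C

33.8872 degrees Celsius


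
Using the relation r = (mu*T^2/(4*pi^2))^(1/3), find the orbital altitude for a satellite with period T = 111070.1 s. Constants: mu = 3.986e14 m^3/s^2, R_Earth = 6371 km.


T = 111070.1 s
r = (mu*T^2/(4*pi^2))^(1/3) = (3.986e14 * 111070.1^2 / (4*pi^2))^(1/3)
r = 4.9941007e+07 m = 49941.0069 km
alt = r - R_E = 49941.0069 - 6371 = 43570.0069 km

43570.0069 km


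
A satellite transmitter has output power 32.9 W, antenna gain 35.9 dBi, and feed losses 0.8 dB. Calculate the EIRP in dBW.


Pt = 32.9 W = 15.1720 dBW
EIRP = Pt_dBW + Gt - losses = 15.1720 + 35.9 - 0.8 = 50.2720 dBW

50.2720 dBW


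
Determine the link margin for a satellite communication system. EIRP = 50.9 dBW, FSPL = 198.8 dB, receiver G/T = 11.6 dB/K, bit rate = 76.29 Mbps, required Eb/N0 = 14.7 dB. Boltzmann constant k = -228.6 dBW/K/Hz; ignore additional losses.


C/N0 = EIRP - FSPL + G/T - k = 50.9 - 198.8 + 11.6 - (-228.6)
C/N0 = 92.3000 dB-Hz
R_b = 76.29 Mbps = 7.629e+07 bps -> 10*log10(R_b) = 78.8247 dB-Hz
Eb/N0 = C/N0 - 10*log10(R_b) = 92.3000 - 78.8247 = 13.4753 dB
Margin = Eb/N0 - Eb/N0_req = 13.4753 - 14.7 = -1.2247 dB (negative margin: link does not close)

-1.2247 dB


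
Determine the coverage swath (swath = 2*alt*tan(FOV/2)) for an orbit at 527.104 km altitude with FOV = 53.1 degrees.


FOV = 53.1 deg = 0.9267698 rad
swath = 2 * alt * tan(FOV/2) = 2 * 527.104 * tan(0.4633849)
swath = 2 * 527.104 * 0.4996717
swath = 526.7579 km

526.7579 km


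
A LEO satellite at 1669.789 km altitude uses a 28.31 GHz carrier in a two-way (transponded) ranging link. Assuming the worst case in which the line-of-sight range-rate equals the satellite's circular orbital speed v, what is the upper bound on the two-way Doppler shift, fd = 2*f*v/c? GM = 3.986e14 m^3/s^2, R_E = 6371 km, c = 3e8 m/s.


r = 8.040789e+06 m
v = sqrt(mu/r) = 7040.7563 m/s (worst-case radial velocity)
f = 28.31 GHz = 2.831e+10 Hz
fd = 2*f*v/c = 2*2.831e+10*7040.7563/3.0e+08
fd = 1.3288254e+06 Hz

1.3288e+06 Hz


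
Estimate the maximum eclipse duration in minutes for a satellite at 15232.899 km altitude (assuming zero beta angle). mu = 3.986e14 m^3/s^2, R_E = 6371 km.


r = 21603.8990 km
T = 526.6938 min
Eclipse fraction = arcsin(R_E/r)/pi = arcsin(6371.0000/21603.8990)/pi
= arcsin(0.2949005)/pi = 0.0952865
Eclipse duration = 0.0952865 * 526.6938 = 50.1868 min

50.1868 minutes


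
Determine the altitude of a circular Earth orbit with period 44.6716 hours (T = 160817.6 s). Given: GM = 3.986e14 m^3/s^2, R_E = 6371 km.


T = 160817.6 s
r = (mu*T^2/(4*pi^2))^(1/3) = (3.986e14 * 160817.6^2 / (4*pi^2))^(1/3)
r = 6.3916782e+07 m = 63916.7823 km
alt = r - R_E = 63916.7823 - 6371 = 57545.7823 km

57545.7823 km


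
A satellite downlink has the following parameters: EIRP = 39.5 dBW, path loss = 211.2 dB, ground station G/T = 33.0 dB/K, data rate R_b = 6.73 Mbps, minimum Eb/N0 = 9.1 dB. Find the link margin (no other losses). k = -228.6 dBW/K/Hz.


C/N0 = EIRP - FSPL + G/T - k = 39.5 - 211.2 + 33.0 - (-228.6)
C/N0 = 89.9000 dB-Hz
R_b = 6.73 Mbps = 6.73e+06 bps -> 10*log10(R_b) = 68.2802 dB-Hz
Eb/N0 = C/N0 - 10*log10(R_b) = 89.9000 - 68.2802 = 21.6198 dB
Margin = Eb/N0 - Eb/N0_req = 21.6198 - 9.1 = 12.5198 dB (link closes)

12.5198 dB


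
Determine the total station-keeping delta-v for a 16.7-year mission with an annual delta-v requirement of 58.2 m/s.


dV = rate * years = 58.2 * 16.7
dV = 971.9400 m/s

971.9400 m/s


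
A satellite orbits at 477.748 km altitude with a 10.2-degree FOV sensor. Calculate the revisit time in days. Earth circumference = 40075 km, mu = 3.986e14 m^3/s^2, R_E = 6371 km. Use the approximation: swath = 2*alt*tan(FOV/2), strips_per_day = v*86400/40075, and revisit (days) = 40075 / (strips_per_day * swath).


swath = 2*477.748*tan(0.08901179) = 85.2757 km
v = sqrt(mu/r) = 7628.9199 m/s = 7.6289 km/s
strips/day = v*86400/40075 = 7.6289*86400/40075 = 16.4476
coverage/day = strips * swath = 16.4476 * 85.2757 = 1402.5837 km
revisit = 40075 / 1402.5837 = 28.5723 days

28.5723 days


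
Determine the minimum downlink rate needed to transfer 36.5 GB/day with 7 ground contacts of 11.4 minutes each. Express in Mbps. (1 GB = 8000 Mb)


total contact time = 7 * 11.4 * 60 = 4788.0000 s
data = 36.5 GB = 292000.0000 Mb
rate = 292000.0000 / 4788.0000 = 60.9858 Mbps

60.9858 Mbps


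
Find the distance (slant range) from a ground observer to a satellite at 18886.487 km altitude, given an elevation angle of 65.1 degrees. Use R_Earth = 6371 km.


h = 18886.487 km, el = 65.1 deg
d = -R_E*sin(el) + sqrt((R_E*sin(el))^2 + 2*R_E*h + h^2)
d = -6371.0000*sin(1.1362) + sqrt((6371.0000*0.907044)^2 + 2*6371.0000*18886.487 + 18886.487^2)
d = 19335.8653 km

19335.8653 km


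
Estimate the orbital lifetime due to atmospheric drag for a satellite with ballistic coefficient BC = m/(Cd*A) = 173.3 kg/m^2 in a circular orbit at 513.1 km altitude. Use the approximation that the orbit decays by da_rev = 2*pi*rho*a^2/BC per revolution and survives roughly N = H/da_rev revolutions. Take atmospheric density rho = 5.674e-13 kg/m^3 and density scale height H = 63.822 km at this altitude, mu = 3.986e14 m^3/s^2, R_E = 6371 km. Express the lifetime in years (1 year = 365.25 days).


a = R_E + alt = 6884.1000 km = 6.8841e+06 m
da_rev = 2*pi*rho*a^2/BC = 2*pi*5.674e-13*(6.8841e+06)^2/173.3 = 0.974911016 m per revolution
N = H/da_rev = 63822.0000 m / 0.974911016 m = 65464.4362 revolutions
P = 2*pi*sqrt(a^3/mu) = 5684.3653 s
lifetime = N*P = 65464.4362 * 5684.3653 = 3.7212377e+08 s = 4306.9880 days
years = 4306.9880 / 365.25 = 11.7919 years

11.7919 years


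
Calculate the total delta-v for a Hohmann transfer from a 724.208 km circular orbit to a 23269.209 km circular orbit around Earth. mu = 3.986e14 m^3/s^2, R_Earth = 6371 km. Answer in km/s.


r1 = 7095.2080 km = 7.095208e+06 m
r2 = 29640.2090 km = 2.9640209e+07 m
dv1 = sqrt(mu/r1)*(sqrt(2*r2/(r1+r2)) - 1) = 2026.1159 m/s
dv2 = sqrt(mu/r2)*(1 - sqrt(2*r1/(r1+r2))) = 1387.9410 m/s
total dv = |dv1| + |dv2| = 2026.1159 + 1387.9410 = 3414.0569 m/s = 3.4141 km/s

3.4141 km/s


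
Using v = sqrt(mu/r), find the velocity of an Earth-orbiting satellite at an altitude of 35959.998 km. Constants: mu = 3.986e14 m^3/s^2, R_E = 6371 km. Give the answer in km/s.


r = R_E + alt = 6371.0 + 35959.998 = 42330.9980 km = 4.2330998e+07 m
v = sqrt(mu/r) = sqrt(3.986e14 / 4.2330998e+07) = 3068.5937 m/s = 3.0686 km/s

3.0686 km/s


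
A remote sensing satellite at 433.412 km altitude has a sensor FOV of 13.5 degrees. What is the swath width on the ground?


FOV = 13.5 deg = 0.2356194 rad
swath = 2 * alt * tan(FOV/2) = 2 * 433.412 * tan(0.1178097)
swath = 2 * 433.412 * 0.1183578
swath = 102.5954 km

102.5954 km


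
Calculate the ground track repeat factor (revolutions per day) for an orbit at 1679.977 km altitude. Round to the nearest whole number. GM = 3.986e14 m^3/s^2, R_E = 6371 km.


r = 8.050977e+06 m
T = 2*pi*sqrt(r^3/mu) = 7189.2585 s = 119.8210 min
revs/day = 1440 / 119.8210 = 12.0179
Rounded: 12 revolutions per day

12 revolutions per day


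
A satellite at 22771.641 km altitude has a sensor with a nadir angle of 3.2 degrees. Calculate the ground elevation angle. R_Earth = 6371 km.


r = R_E + alt = 29142.6410 km
Law of sines in the satellite / Earth-center / ground-point triangle:
  sin(nadir)/R_E = sin(90 + el)/r  =>  cos(el) = (r/R_E)*sin(nadir)
cos(el) = (29142.6410 / 6371.0000) * sin(3.2 deg) = 0.2553423
el = arccos(0.2553423) = 75.2061 deg
(Earth-central angle = 90 - nadir - el = 11.5939 deg)

75.2061 degrees


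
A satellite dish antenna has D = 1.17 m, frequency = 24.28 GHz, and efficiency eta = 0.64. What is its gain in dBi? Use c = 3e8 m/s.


lambda = c/f = 3e8 / 2.428e+10 = 0.01235585 m
G = eta*(pi*D/lambda)^2 = 0.64*(pi*1.17/0.01235585)^2
G = 56637.7899 (linear)
G = 10*log10(56637.7899) = 47.5311 dBi

47.5311 dBi


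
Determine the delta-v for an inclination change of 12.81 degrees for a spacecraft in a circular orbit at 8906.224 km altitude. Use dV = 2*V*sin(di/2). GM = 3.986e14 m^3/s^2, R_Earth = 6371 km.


r = 15277.2240 km = 1.5277224e+07 m
V = sqrt(mu/r) = 5107.9475 m/s
di = 12.81 deg = 0.2235767 rad
dV = 2*V*sin(di/2) = 2*5107.9475*sin(0.1117883)
dV = 1139.6408 m/s = 1.1396 km/s

1.1396 km/s


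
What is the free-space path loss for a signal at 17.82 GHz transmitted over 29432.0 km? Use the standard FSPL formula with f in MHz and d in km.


f = 17.82 GHz = 17820.0000 MHz
d = 29432.0 km
FSPL = 32.44 + 20*log10(17820.0000) + 20*log10(29432.0)
FSPL = 32.44 + 85.0182 + 89.3764
FSPL = 206.8345 dB

206.8345 dB


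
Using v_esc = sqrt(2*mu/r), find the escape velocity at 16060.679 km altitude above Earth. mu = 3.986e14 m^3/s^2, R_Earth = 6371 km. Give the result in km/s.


r = 6371.0 + 16060.679 = 22431.6790 km = 2.2431679e+07 m
v_esc = sqrt(2*mu/r) = sqrt(2*3.986e14 / 2.2431679e+07)
v_esc = 5961.4616 m/s = 5.9615 km/s

5.9615 km/s


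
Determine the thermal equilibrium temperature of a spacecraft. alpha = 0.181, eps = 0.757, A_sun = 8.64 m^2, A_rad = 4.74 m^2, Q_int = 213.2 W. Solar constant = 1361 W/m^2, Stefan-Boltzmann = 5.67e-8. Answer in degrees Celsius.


Numerator = alpha*S*A_sun + Q_int = 0.181*1361*8.64 + 213.2 = 2341.5862 W
Denominator = eps*sigma*A_rad = 0.757*5.67e-8*4.74 = 2.0344981e-07 W/K^4
T^4 = 1.1509405e+10 K^4
T = 327.5392 K = 54.3892 C

54.3892 degrees Celsius


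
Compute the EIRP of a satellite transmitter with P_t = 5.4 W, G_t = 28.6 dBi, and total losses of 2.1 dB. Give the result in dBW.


Pt = 5.4 W = 7.3239 dBW
EIRP = Pt_dBW + Gt - losses = 7.3239 + 28.6 - 2.1 = 33.8239 dBW

33.8239 dBW


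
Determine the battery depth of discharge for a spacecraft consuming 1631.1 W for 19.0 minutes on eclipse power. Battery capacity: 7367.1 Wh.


E_used = P * t / 60 = 1631.1 * 19.0 / 60 = 516.5150 Wh
DOD = E_used / E_total * 100 = 516.5150 / 7367.1 * 100
DOD = 7.0111 %

7.0111 %


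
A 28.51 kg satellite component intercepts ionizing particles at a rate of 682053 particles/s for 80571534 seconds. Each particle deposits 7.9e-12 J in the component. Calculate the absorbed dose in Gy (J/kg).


Total energy deposited = rate * time * E_per
  = 682053 * 80571534 * 7.9e-12 = 434.1370 J
Dose = E_total / mass = 434.1370 / 28.51
Dose = 15.2275 Gy

15.2275 Gy


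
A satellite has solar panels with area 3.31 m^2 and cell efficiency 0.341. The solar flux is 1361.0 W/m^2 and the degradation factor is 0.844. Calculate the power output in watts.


P = area * eta * S * degradation
P = 3.31 * 0.341 * 1361.0 * 0.844
P = 1296.5311 W

1296.5311 W


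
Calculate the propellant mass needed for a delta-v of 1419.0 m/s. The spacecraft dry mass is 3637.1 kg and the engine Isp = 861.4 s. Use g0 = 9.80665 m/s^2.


ve = Isp * g0 = 861.4 * 9.80665 = 8447.448310 m/s
mass ratio = exp(dv/ve) = exp(1419.0/8447.448310) = 1.18291262
m_prop = m_dry * (mr - 1) = 3637.1 * (1.18291262 - 1)
m_prop = 665.2715 kg

665.2715 kg


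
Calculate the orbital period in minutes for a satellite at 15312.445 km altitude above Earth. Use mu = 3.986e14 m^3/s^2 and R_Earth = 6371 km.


r = 21683.4450 km = 2.1683445e+07 m
T = 2*pi*sqrt(r^3/mu) = 2*pi*sqrt(1.0194944e+22 / 3.986e14)
T = 31776.3233 s = 529.6054 min

529.6054 minutes


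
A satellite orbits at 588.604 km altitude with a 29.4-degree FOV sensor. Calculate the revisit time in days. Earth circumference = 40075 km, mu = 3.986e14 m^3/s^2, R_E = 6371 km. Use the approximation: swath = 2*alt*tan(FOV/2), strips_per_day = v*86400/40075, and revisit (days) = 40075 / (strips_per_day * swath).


swath = 2*588.604*tan(0.2565634) = 308.8347 km
v = sqrt(mu/r) = 7567.9174 m/s = 7.5679 km/s
strips/day = v*86400/40075 = 7.5679*86400/40075 = 16.3161
coverage/day = strips * swath = 16.3161 * 308.8347 = 5038.9812 km
revisit = 40075 / 5038.9812 = 7.9530 days

7.9530 days


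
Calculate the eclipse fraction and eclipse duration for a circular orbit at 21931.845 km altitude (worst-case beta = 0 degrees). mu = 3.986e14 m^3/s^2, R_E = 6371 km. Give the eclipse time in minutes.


r = 28302.8450 km
T = 789.7781 min
Eclipse fraction = arcsin(R_E/r)/pi = arcsin(6371.0000/28302.8450)/pi
= arcsin(0.225101)/pi = 0.07227122
Eclipse duration = 0.07227122 * 789.7781 = 57.0782 min

57.0782 minutes


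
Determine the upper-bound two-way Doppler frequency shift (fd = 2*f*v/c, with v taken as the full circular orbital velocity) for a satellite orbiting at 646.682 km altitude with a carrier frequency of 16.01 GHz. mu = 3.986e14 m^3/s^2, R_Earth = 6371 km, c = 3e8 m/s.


r = 7.017682e+06 m
v = sqrt(mu/r) = 7536.5365 m/s (worst-case radial velocity)
f = 16.01 GHz = 1.601e+10 Hz
fd = 2*f*v/c = 2*1.601e+10*7536.5365/3.0e+08
fd = 804399.6588 Hz

804399.6588 Hz


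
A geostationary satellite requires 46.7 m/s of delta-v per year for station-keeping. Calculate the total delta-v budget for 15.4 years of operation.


dV = rate * years = 46.7 * 15.4
dV = 719.1800 m/s

719.1800 m/s


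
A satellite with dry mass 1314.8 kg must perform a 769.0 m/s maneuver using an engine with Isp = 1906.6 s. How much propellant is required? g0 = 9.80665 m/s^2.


ve = Isp * g0 = 1906.6 * 9.80665 = 18697.358890 m/s
mass ratio = exp(dv/ve) = exp(769.0/18697.358890) = 1.04198631
m_prop = m_dry * (mr - 1) = 1314.8 * (1.04198631 - 1)
m_prop = 55.2036 kg

55.2036 kg


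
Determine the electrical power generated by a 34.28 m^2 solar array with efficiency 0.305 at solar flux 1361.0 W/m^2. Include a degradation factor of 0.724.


P = area * eta * S * degradation
P = 34.28 * 0.305 * 1361.0 * 0.724
P = 10302.3748 W

10302.3748 W


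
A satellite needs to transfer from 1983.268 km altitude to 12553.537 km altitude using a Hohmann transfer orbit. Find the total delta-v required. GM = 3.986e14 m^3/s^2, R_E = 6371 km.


r1 = 8354.2680 km = 8.354268e+06 m
r2 = 18924.5370 km = 1.8924537e+07 m
dv1 = sqrt(mu/r1)*(sqrt(2*r2/(r1+r2)) - 1) = 1228.9485 m/s
dv2 = sqrt(mu/r2)*(1 - sqrt(2*r1/(r1+r2))) = 997.5978 m/s
total dv = |dv1| + |dv2| = 1228.9485 + 997.5978 = 2226.5463 m/s = 2.2265 km/s

2.2265 km/s


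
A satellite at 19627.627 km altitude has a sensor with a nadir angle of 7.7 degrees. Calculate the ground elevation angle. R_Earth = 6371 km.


r = R_E + alt = 25998.6270 km
Law of sines in the satellite / Earth-center / ground-point triangle:
  sin(nadir)/R_E = sin(90 + el)/r  =>  cos(el) = (r/R_E)*sin(nadir)
cos(el) = (25998.6270 / 6371.0000) * sin(7.7 deg) = 0.5467677
el = arccos(0.5467677) = 56.8545 deg
(Earth-central angle = 90 - nadir - el = 25.4455 deg)

56.8545 degrees


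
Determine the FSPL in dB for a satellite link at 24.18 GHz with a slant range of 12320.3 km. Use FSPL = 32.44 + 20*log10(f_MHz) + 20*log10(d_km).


f = 24.18 GHz = 24180.0000 MHz
d = 12320.3 km
FSPL = 32.44 + 20*log10(24180.0000) + 20*log10(12320.3)
FSPL = 32.44 + 87.6691 + 81.8124
FSPL = 201.9216 dB

201.9216 dB


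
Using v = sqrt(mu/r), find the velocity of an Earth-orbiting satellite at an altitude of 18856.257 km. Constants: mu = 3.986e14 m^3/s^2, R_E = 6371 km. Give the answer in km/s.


r = R_E + alt = 6371.0 + 18856.257 = 25227.2570 km = 2.5227257e+07 m
v = sqrt(mu/r) = sqrt(3.986e14 / 2.5227257e+07) = 3974.9680 m/s = 3.9750 km/s

3.9750 km/s


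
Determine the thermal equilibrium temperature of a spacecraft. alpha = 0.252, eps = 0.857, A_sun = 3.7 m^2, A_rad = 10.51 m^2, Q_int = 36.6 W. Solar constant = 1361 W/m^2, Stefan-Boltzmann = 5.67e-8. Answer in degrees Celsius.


Numerator = alpha*S*A_sun + Q_int = 0.252*1361*3.7 + 36.6 = 1305.5964 W
Denominator = eps*sigma*A_rad = 0.857*5.67e-8*10.51 = 5.1070087e-07 W/K^4
T^4 = 2.5564797e+09 K^4
T = 224.8592 K = -48.2908 C

-48.2908 degrees Celsius


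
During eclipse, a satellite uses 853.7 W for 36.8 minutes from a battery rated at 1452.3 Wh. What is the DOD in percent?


E_used = P * t / 60 = 853.7 * 36.8 / 60 = 523.6027 Wh
DOD = E_used / E_total * 100 = 523.6027 / 1452.3 * 100
DOD = 36.0533 %

36.0533 %


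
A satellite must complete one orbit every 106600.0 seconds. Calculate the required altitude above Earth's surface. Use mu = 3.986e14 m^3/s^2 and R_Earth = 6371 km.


T = 106600.0 s
r = (mu*T^2/(4*pi^2))^(1/3) = (3.986e14 * 106600.0^2 / (4*pi^2))^(1/3)
r = 4.8591912e+07 m = 48591.9121 km
alt = r - R_E = 48591.9121 - 6371 = 42220.9121 km

42220.9121 km


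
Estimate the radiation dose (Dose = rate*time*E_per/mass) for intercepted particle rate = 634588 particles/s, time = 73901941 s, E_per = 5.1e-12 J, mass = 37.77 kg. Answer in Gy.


Total energy deposited = rate * time * E_per
  = 634588 * 73901941 * 5.1e-12 = 239.1762 J
Dose = E_total / mass = 239.1762 / 37.77
Dose = 6.3324 Gy

6.3324 Gy


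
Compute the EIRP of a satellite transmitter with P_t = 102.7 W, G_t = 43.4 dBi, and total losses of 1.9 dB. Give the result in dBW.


Pt = 102.7 W = 20.1157 dBW
EIRP = Pt_dBW + Gt - losses = 20.1157 + 43.4 - 1.9 = 61.6157 dBW

61.6157 dBW


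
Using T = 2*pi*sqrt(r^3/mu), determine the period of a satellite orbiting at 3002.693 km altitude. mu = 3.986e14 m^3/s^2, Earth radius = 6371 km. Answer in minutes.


r = 9373.6930 km = 9.373693e+06 m
T = 2*pi*sqrt(r^3/mu) = 2*pi*sqrt(8.2363004e+20 / 3.986e14)
T = 9031.8623 s = 150.5310 min

150.5310 minutes


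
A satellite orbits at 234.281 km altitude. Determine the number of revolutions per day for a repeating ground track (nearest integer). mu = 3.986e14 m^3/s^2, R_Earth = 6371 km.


r = 6.605281e+06 m
T = 2*pi*sqrt(r^3/mu) = 5342.5447 s = 89.0424 min
revs/day = 1440 / 89.0424 = 16.1721
Rounded: 16 revolutions per day

16 revolutions per day


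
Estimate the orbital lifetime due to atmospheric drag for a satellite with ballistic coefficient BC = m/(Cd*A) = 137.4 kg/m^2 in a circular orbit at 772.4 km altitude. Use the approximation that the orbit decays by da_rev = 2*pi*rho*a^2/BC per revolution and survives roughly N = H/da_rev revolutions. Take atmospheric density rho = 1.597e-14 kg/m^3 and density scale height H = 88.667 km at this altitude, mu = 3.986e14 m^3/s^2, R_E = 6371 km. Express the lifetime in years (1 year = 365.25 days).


a = R_E + alt = 7143.4000 km = 7.1434e+06 m
da_rev = 2*pi*rho*a^2/BC = 2*pi*1.597e-14*(7.1434e+06)^2/137.4 = 0.0372655891 m per revolution
N = H/da_rev = 88667.0000 m / 0.0372655891 m = 2.3793264e+06 revolutions
P = 2*pi*sqrt(a^3/mu) = 6008.5361 s
lifetime = N*P = 2.3793264e+06 * 6008.5361 = 1.4296269e+10 s = 165466.0718 days
years = 165466.0718 / 365.25 = 453.0214 years

453.0214 years


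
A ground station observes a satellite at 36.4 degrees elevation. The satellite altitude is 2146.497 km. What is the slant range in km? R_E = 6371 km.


h = 2146.497 km, el = 36.4 deg
d = -R_E*sin(el) + sqrt((R_E*sin(el))^2 + 2*R_E*h + h^2)
d = -6371.0000*sin(0.6352998) + sqrt((6371.0000*0.5934189)^2 + 2*6371.0000*2146.497 + 2146.497^2)
d = 3020.1806 km

3020.1806 km


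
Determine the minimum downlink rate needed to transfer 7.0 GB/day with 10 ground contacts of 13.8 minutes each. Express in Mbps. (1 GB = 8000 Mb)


total contact time = 10 * 13.8 * 60 = 8280.0000 s
data = 7.0 GB = 56000.0000 Mb
rate = 56000.0000 / 8280.0000 = 6.7633 Mbps

6.7633 Mbps


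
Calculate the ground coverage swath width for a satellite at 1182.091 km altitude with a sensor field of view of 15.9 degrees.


FOV = 15.9 deg = 0.2775074 rad
swath = 2 * alt * tan(FOV/2) = 2 * 1182.091 * tan(0.1387537)
swath = 2 * 1182.091 * 0.139651
swath = 330.1605 km

330.1605 km


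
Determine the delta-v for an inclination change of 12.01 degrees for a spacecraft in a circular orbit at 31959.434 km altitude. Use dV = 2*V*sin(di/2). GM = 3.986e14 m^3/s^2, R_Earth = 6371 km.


r = 38330.4340 km = 3.8330434e+07 m
V = sqrt(mu/r) = 3224.7554 m/s
di = 12.01 deg = 0.209614 rad
dV = 2*V*sin(di/2) = 2*3224.7554*sin(0.104807)
dV = 674.7172 m/s = 0.6747172 km/s

0.6747 km/s
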